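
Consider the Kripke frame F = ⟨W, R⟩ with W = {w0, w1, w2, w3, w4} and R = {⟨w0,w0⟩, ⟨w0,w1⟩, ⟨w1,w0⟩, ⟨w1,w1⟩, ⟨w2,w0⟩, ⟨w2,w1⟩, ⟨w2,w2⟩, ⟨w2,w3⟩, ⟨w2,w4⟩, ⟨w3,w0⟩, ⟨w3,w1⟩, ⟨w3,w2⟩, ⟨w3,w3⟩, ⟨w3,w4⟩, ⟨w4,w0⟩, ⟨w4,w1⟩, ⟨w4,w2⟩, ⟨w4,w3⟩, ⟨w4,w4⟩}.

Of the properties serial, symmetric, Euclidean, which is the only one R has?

Serial: yes — every world has a successor (e.g. w0 R w0).
Symmetric: no — w2 R w0 but not w0 R w2.
Euclidean: no — w2 R w0 and w2 R w3, but not w0 R w3.
Only serial holds.

serial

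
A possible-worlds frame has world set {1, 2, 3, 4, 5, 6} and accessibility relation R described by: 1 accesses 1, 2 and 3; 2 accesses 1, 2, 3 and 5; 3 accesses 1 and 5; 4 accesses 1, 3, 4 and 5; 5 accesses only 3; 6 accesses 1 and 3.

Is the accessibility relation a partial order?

Reflexive: no — 3 is not related to itself.
Transitive: no — 1 R 2 and 2 R 5, but not 1 R 5.
Antisymmetric: no — 1 R 2 and 2 R 1 with 1 ≠ 2.
So R is not a partial order.

No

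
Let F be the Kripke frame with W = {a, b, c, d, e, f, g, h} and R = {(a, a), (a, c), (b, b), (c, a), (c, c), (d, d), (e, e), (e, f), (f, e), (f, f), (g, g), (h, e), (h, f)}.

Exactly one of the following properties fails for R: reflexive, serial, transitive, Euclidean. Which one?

reflexive

Reflexive: no — h is not related to itself.
Serial: yes — every world has a successor (e.g. a R a).
Transitive: yes — every two-step R-path is closed by a direct edge.
Euclidean: yes — any two successors of a common world are R-related.
Only reflexive fails.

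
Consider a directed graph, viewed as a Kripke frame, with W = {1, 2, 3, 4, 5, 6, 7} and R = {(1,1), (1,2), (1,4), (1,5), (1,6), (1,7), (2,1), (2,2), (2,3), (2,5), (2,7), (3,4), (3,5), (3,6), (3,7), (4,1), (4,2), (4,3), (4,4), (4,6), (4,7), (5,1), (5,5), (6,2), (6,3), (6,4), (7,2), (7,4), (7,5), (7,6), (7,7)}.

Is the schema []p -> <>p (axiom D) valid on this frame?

The schema D characterises exactly the serial frames.
Serial: yes — every world has a successor (e.g. 1 R 1).

Yes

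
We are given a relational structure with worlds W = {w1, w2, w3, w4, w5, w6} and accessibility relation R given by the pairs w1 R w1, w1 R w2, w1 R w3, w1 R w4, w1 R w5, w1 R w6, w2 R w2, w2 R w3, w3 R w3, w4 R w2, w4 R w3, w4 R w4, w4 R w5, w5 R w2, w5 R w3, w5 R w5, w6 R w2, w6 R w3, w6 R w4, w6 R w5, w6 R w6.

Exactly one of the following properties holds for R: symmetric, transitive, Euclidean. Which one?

Symmetric: no — w1 R w2 but not w2 R w1.
Transitive: yes — every two-step R-path is closed by a direct edge.
Euclidean: no — w1 R w2 and w1 R w4, but not w2 R w4.
Only transitive holds.

transitive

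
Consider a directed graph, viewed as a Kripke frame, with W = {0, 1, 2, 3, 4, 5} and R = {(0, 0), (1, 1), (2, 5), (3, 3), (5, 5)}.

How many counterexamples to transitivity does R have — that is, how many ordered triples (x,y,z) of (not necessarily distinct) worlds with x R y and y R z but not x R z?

R is transitive; there are no such tuples.

0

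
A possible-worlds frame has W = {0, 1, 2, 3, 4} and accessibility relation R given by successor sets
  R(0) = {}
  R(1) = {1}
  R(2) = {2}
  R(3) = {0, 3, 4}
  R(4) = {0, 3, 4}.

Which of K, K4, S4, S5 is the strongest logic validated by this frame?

Transitive (axiom 4): yes — every two-step R-path is closed by a direct edge.
Reflexive (axiom T): no — 0 is not related to itself.
Euclidean (axiom 5): no — 3 R 0 and 3 R 4, but not 0 R 4.
So F validates K, K4; S4 would additionally require R to be reflexive. The strongest is K4.

K4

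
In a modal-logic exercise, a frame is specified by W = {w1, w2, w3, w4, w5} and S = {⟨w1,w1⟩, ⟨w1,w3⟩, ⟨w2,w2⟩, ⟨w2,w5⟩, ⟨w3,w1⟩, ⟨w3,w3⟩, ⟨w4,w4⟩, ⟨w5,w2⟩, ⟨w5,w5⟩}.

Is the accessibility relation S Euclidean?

Euclidean: yes — any two successors of a common world are S-related.

Yes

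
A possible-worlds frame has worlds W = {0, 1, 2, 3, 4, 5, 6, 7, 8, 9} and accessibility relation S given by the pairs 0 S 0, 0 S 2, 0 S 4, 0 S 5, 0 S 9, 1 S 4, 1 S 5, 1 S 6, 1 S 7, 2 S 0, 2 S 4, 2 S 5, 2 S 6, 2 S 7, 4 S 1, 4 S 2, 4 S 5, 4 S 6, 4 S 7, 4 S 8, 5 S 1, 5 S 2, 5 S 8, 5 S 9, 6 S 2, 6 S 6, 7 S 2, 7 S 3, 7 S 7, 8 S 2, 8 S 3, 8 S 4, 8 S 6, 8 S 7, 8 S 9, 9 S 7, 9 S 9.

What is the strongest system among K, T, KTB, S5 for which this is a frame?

K

Reflexive (axiom T): no — 1 is not related to itself.
Symmetric (axiom B): no — 0 S 4 but not 4 S 0.
Euclidean (axiom 5): no — 0 S 2 and 0 S 9, but not 2 S 9.
So F validates K; T would additionally require S to be reflexive. The strongest is K.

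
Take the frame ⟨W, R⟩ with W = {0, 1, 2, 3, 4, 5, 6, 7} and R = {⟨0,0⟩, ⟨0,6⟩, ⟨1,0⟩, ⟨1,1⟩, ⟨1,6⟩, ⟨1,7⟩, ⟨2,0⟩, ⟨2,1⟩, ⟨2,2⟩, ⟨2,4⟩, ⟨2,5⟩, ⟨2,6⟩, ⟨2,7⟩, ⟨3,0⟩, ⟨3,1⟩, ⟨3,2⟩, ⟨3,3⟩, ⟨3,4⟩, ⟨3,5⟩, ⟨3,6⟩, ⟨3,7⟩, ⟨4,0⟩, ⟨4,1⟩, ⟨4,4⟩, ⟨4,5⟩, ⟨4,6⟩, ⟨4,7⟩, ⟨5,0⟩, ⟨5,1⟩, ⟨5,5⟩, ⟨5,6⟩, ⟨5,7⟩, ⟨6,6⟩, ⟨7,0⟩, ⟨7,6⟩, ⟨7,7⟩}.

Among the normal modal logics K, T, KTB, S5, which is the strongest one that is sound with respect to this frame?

Reflexive (axiom T): yes — every world is R-related to itself.
Symmetric (axiom B): no — 0 R 6 but not 6 R 0.
Euclidean (axiom 5): no — 1 R 0 and 1 R 7, but not 0 R 7.
So F validates K, T; KTB would additionally require R to be symmetric. The strongest is T.

T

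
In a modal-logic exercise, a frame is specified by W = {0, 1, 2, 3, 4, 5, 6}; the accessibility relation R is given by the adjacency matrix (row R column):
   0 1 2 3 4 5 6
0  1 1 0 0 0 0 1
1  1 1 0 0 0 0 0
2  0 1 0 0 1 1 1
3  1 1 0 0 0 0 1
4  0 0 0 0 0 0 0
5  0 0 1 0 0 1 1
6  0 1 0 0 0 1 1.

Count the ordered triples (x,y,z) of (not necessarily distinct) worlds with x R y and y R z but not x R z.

10

Enumerating: (0,6,5), (1,0,6), (2,1,0), (2,5,2), (3,6,5), (5,2,1), (5,2,4), (5,6,1), (6,1,0), (6,5,2).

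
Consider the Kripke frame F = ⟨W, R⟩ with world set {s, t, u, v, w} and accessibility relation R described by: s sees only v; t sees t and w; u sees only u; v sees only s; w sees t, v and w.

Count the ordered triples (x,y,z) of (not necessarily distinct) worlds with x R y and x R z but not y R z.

6

Enumerating: (s,v,v), (v,s,s), (w,t,v), (w,v,t), (w,v,v), (w,v,w).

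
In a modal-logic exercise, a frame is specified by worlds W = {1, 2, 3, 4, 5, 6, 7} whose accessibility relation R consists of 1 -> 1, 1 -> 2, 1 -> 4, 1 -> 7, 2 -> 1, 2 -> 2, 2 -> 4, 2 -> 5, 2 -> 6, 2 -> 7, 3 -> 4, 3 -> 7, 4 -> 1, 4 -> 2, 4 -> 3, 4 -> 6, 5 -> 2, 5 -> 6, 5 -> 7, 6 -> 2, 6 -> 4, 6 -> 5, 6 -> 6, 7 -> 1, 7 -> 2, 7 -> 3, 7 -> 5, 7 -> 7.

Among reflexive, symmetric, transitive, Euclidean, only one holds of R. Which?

Reflexive: no — 3 is not related to itself.
Symmetric: yes — every pair in R has its reverse in R.
Transitive: no — 1 R 2 and 2 R 5, but not 1 R 5.
Euclidean: no — 1 R 4 and 1 R 7, but not 4 R 7.
Only symmetric holds.

symmetric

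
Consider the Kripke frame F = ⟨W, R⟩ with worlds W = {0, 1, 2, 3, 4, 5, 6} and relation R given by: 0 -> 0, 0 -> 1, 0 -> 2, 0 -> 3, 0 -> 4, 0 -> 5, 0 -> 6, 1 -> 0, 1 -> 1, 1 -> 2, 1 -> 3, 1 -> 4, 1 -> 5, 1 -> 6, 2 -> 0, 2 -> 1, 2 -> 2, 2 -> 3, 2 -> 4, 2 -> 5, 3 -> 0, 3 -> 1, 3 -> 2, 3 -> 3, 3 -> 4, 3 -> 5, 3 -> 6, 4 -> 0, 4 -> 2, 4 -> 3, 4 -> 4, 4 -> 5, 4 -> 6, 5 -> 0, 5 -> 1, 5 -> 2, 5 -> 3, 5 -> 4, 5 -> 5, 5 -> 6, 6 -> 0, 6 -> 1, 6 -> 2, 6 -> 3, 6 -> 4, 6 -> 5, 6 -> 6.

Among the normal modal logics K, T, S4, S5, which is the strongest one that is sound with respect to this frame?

T

Reflexive (axiom T): yes — every world is R-related to itself.
Transitive (axiom 4): no — 2 R 0 and 0 R 6, but not 2 R 6.
Euclidean (axiom 5): no — 0 R 2 and 0 R 6, but not 2 R 6.
So F validates K, T; S4 would additionally require R to be transitive. The strongest is T.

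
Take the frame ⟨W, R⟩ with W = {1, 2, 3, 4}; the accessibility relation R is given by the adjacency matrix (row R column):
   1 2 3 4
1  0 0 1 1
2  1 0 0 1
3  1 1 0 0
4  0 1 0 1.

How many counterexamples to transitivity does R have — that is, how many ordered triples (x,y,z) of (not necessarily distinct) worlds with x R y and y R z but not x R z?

Enumerating: (1,3,1), (1,3,2), (1,4,2), (2,1,3), (2,4,2), (3,1,3), (3,1,4), (3,2,4), (4,2,1).

9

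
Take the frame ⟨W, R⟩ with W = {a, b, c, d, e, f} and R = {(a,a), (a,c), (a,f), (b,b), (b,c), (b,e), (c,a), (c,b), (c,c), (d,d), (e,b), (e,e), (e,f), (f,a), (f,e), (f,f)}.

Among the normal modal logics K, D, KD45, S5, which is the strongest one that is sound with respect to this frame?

D

Serial (axiom D): yes — every world has a successor (e.g. a R a).
Euclidean (axiom 5): no — a R c and a R f, but not c R f.
Transitive (axiom 4): no — a R c and c R b, but not a R b.
Reflexive (axiom T): yes — every world is R-related to itself.
So F validates K, D; KD45 would additionally require R to be Euclidean and transitive. The strongest is D.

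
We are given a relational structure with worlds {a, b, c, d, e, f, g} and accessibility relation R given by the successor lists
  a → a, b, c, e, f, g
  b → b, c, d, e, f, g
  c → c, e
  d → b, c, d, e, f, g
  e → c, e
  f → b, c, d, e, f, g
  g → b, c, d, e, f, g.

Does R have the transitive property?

No

Transitive: no — a R b and b R d, but not a R d.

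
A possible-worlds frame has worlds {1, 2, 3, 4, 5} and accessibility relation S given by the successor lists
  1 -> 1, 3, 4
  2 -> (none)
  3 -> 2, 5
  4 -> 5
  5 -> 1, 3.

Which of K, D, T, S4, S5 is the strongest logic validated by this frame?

Serial (axiom D): no — 2 has no S-successor.
Reflexive (axiom T): no — 2 is not related to itself.
Transitive (axiom 4): no — 1 S 3 and 3 S 2, but not 1 S 2.
Euclidean (axiom 5): no — 1 S 3 and 1 S 4, but not 3 S 4.
So F validates K; D would additionally require S to be serial. The strongest is K.

K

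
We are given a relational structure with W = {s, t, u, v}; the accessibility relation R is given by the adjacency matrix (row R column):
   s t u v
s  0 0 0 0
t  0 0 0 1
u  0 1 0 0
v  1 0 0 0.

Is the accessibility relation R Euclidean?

No

Euclidean: no — t R v and t R v, but not v R v.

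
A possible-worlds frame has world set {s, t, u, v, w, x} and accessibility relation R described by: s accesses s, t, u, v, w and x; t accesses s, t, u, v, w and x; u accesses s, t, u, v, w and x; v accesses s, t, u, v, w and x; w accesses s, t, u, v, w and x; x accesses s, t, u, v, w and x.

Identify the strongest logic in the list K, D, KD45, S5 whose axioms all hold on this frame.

Serial (axiom D): yes — every world has a successor (e.g. s R s).
Euclidean (axiom 5): yes — any two successors of a common world are R-related.
Transitive (axiom 4): yes — every two-step R-path is closed by a direct edge.
Reflexive (axiom T): yes — every world is R-related to itself.
So F validates K, D, KD45, S5. The strongest is S5.

S5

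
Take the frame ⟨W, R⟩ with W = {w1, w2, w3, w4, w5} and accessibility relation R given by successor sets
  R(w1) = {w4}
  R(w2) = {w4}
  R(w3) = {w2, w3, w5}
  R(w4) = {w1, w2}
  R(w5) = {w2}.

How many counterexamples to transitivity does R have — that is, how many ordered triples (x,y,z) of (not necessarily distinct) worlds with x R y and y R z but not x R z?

8

Enumerating: (w1,w4,w1), (w1,w4,w2), (w2,w4,w1), (w2,w4,w2), (w3,w2,w4), (w4,w1,w4), (w4,w2,w4), (w5,w2,w4).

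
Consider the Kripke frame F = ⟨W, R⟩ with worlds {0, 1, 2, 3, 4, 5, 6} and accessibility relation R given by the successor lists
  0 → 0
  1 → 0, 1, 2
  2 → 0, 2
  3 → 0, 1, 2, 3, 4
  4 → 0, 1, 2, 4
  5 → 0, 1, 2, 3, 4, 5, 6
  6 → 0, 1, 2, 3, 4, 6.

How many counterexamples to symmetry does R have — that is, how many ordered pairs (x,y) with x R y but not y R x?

Enumerating: (1,0), (1,2), (2,0), (3,0), (3,1), (3,2), (3,4), (4,0), (4,1), (4,2), (5,0), (5,1), … and 9 more.
Total: 21.

21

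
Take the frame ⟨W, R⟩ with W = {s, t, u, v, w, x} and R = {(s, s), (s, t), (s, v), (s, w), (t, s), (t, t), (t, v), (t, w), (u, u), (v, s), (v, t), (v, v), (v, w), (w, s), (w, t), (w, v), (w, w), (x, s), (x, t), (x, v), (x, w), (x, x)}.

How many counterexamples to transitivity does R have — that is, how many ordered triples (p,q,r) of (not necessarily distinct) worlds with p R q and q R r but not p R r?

0

R is transitive; there are no such tuples.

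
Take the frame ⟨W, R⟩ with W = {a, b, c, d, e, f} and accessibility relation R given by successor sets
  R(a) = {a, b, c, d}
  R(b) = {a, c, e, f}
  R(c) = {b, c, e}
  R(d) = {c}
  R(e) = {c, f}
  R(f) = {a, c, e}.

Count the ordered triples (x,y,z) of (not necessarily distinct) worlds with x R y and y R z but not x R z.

Enumerating: (a,b,e), (a,b,f), (a,c,e), (b,a,b), (b,a,d), (b,c,b), (c,b,a), (c,b,f), (c,e,f), (d,c,b), (d,c,e), (e,c,b), … and 7 more.
Total: 19.

19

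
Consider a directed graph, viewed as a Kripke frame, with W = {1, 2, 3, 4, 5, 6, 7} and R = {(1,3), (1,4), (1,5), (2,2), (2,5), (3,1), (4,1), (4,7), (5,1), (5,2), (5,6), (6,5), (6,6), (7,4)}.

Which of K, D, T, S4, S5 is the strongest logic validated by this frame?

D

Serial (axiom D): yes — every world has a successor (e.g. 1 R 3).
Reflexive (axiom T): no — 1 is not related to itself.
Transitive (axiom 4): no — 1 R 4 and 4 R 7, but not 1 R 7.
Euclidean (axiom 5): no — 1 R 3 and 1 R 4, but not 3 R 4.
So F validates K, D; T would additionally require R to be reflexive. The strongest is D.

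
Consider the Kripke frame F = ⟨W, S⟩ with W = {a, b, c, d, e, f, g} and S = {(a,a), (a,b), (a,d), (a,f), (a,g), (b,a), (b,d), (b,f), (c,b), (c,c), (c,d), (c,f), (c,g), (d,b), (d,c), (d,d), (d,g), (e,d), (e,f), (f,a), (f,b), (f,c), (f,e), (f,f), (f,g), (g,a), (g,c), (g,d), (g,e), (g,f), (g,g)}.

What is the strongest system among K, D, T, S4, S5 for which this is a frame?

Serial (axiom D): yes — every world has a successor (e.g. a S a).
Reflexive (axiom T): no — b is not related to itself.
Transitive (axiom 4): no — a S d and d S c, but not a S c.
Euclidean (axiom 5): no — a S b and a S g, but not b S g.
So F validates K, D; T would additionally require S to be reflexive. The strongest is D.

D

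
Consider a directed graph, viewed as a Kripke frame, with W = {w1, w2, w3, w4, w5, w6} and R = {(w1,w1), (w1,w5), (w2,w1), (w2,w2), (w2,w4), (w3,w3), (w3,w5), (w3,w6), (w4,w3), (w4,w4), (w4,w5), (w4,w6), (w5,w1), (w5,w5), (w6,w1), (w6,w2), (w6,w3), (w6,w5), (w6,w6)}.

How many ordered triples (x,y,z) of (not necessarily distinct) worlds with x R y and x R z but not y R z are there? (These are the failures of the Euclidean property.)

22

Enumerating: (w2,w1,w2), (w2,w1,w4), (w2,w4,w1), (w2,w4,w2), (w3,w5,w3), (w3,w5,w6), (w4,w3,w4), (w4,w5,w3), (w4,w5,w4), (w4,w5,w6), (w4,w6,w4), (w6,w1,w2), … and 10 more.
Total: 22.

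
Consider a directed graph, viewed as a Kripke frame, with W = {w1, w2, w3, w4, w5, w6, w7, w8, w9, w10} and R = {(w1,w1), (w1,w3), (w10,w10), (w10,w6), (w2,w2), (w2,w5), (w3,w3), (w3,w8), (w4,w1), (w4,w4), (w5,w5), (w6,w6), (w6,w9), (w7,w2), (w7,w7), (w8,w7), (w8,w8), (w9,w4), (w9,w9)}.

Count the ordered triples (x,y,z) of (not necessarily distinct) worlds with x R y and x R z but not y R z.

Enumerating: (w1,w3,w1), (w10,w6,w10), (w2,w5,w2), (w3,w8,w3), (w4,w1,w4), (w6,w9,w6), (w7,w2,w7), (w8,w7,w8), (w9,w4,w9).

9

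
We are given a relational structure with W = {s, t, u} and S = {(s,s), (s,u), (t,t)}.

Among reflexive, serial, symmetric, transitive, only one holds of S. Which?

Reflexive: no — u is not related to itself.
Serial: no — u has no S-successor.
Symmetric: no — s S u but not u S s.
Transitive: yes — every two-step S-path is closed by a direct edge.
Only transitive holds.

transitive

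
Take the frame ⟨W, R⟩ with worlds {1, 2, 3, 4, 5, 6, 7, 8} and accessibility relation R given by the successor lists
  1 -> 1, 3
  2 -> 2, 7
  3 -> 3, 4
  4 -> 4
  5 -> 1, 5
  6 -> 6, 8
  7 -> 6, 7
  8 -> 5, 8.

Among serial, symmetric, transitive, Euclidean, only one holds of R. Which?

Serial: yes — every world has a successor (e.g. 1 R 1).
Symmetric: no — 1 R 3 but not 3 R 1.
Transitive: no — 1 R 3 and 3 R 4, but not 1 R 4.
Euclidean: no — 1 R 3 and 1 R 1, but not 3 R 1.
Only serial holds.

serial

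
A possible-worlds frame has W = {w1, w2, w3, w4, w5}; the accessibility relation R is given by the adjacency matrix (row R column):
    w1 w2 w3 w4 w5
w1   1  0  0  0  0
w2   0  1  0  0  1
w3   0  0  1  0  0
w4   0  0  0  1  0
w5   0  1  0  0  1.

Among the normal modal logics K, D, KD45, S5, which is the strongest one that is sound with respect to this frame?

S5

Serial (axiom D): yes — every world has a successor (e.g. w1 R w1).
Euclidean (axiom 5): yes — any two successors of a common world are R-related.
Transitive (axiom 4): yes — every two-step R-path is closed by a direct edge.
Reflexive (axiom T): yes — every world is R-related to itself.
So F validates K, D, KD45, S5. The strongest is S5.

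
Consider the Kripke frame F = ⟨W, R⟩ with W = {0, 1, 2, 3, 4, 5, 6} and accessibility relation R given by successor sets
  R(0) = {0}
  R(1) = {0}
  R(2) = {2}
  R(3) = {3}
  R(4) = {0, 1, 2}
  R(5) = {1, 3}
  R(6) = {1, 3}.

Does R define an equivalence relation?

No

Reflexive: no — 1 is not related to itself.
Symmetric: no — 1 R 0 but not 0 R 1.
Transitive: no — 5 R 1 and 1 R 0, but not 5 R 0.
So R is not an equivalence relation.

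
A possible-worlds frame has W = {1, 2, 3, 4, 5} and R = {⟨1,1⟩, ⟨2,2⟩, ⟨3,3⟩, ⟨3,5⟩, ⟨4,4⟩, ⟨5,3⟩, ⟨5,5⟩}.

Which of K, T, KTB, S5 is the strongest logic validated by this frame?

Reflexive (axiom T): yes — every world is R-related to itself.
Symmetric (axiom B): yes — every pair in R has its reverse in R.
Euclidean (axiom 5): yes — any two successors of a common world are R-related.
So F validates K, T, KTB, S5. The strongest is S5.

S5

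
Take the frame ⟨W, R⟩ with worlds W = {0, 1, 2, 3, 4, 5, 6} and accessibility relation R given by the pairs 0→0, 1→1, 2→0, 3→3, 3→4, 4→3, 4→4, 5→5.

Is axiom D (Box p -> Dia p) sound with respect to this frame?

No

Axiom D corresponds to the accessibility relation being serial.
Serial: no — 6 has no R-successor.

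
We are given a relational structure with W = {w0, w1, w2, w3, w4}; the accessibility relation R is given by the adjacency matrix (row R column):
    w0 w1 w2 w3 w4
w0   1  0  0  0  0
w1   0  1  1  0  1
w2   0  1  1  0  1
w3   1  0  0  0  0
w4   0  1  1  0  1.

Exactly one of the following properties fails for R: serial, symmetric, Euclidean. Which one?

Serial: yes — every world has a successor (e.g. w0 R w0).
Symmetric: no — w3 R w0 but not w0 R w3.
Euclidean: yes — any two successors of a common world are R-related.
Only symmetric fails.

symmetric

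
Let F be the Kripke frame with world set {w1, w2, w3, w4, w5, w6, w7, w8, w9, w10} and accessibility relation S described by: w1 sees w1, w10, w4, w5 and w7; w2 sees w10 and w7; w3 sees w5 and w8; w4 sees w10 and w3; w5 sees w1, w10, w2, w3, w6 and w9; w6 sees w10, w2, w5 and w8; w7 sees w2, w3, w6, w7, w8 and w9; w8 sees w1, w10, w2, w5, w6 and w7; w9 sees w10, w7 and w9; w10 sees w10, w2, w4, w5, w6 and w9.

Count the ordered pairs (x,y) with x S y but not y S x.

14

Enumerating: (w1,w10), (w1,w4), (w1,w7), (w3,w8), (w4,w3), (w5,w2), (w5,w9), (w6,w2), (w7,w3), (w7,w6), (w8,w1), (w8,w10), (w8,w2), (w8,w5).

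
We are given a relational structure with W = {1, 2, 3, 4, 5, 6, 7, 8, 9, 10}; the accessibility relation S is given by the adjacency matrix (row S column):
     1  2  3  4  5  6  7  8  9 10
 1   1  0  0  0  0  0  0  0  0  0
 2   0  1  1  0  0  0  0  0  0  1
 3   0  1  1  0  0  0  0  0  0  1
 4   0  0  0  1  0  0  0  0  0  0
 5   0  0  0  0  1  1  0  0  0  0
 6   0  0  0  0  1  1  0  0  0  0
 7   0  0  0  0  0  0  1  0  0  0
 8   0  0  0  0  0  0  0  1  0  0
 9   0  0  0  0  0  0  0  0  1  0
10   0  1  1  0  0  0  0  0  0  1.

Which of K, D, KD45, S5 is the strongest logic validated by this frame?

Serial (axiom D): yes — every world has a successor (e.g. 1 S 1).
Euclidean (axiom 5): yes — any two successors of a common world are S-related.
Transitive (axiom 4): yes — every two-step S-path is closed by a direct edge.
Reflexive (axiom T): yes — every world is S-related to itself.
So F validates K, D, KD45, S5. The strongest is S5.

S5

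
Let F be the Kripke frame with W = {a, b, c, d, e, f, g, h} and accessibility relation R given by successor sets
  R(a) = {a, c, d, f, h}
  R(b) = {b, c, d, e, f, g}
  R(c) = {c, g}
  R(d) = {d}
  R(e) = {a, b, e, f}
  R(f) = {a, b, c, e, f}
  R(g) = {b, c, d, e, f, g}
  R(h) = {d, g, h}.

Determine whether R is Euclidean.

No

Euclidean: no — a R c and a R d, but not c R d.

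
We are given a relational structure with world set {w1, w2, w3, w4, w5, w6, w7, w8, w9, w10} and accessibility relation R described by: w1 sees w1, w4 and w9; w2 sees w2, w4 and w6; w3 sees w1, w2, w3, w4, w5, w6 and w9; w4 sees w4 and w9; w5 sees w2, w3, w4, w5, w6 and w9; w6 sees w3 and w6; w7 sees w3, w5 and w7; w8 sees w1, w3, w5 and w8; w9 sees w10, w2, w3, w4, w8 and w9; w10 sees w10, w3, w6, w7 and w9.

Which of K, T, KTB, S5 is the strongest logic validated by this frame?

Reflexive (axiom T): yes — every world is R-related to itself.
Symmetric (axiom B): no — w1 R w4 but not w4 R w1.
Euclidean (axiom 5): no — w10 R w3 and w10 R w7, but not w3 R w7.
So F validates K, T; KTB would additionally require R to be symmetric. The strongest is T.

T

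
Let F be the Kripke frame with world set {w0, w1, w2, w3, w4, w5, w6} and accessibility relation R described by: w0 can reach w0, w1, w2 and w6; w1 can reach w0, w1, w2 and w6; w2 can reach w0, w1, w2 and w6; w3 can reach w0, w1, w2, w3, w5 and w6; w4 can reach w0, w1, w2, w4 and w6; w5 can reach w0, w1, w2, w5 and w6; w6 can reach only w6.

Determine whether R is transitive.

Transitive: yes — every two-step R-path is closed by a direct edge.

Yes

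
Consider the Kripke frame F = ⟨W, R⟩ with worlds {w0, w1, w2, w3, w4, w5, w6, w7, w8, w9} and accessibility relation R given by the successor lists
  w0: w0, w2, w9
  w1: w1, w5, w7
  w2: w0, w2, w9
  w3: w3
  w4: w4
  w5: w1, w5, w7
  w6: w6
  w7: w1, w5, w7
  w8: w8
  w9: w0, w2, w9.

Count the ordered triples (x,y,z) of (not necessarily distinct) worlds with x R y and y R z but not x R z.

0

R is transitive; there are no such tuples.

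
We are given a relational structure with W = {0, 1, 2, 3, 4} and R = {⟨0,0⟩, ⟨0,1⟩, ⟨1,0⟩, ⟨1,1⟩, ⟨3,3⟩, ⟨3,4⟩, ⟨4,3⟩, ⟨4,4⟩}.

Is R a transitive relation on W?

Transitive: yes — every two-step R-path is closed by a direct edge.

Yes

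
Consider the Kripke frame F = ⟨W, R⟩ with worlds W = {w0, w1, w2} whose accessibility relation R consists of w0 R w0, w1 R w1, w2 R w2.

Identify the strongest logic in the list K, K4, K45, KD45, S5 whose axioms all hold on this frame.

S5

Transitive (axiom 4): yes — every two-step R-path is closed by a direct edge.
Euclidean (axiom 5): yes — any two successors of a common world are R-related.
Serial (axiom D): yes — every world has a successor (e.g. w0 R w0).
Reflexive (axiom T): yes — every world is R-related to itself.
So F validates K, K4, K45, KD45, S5. The strongest is S5.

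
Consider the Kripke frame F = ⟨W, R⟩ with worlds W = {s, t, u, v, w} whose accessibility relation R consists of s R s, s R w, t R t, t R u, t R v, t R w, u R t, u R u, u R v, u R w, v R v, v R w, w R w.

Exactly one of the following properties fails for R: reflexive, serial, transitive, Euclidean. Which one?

Reflexive: yes — every world is R-related to itself.
Serial: yes — every world has a successor (e.g. s R s).
Transitive: yes — every two-step R-path is closed by a direct edge.
Euclidean: no — t R v and t R u, but not v R u.
Only Euclidean fails.

Euclidean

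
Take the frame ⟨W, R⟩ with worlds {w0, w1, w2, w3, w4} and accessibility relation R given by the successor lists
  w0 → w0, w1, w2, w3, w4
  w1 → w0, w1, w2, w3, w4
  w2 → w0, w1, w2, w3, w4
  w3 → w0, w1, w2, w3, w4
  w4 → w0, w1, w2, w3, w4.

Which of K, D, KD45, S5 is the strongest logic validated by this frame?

S5

Serial (axiom D): yes — every world has a successor (e.g. w0 R w0).
Euclidean (axiom 5): yes — any two successors of a common world are R-related.
Transitive (axiom 4): yes — every two-step R-path is closed by a direct edge.
Reflexive (axiom T): yes — every world is R-related to itself.
So F validates K, D, KD45, S5. The strongest is S5.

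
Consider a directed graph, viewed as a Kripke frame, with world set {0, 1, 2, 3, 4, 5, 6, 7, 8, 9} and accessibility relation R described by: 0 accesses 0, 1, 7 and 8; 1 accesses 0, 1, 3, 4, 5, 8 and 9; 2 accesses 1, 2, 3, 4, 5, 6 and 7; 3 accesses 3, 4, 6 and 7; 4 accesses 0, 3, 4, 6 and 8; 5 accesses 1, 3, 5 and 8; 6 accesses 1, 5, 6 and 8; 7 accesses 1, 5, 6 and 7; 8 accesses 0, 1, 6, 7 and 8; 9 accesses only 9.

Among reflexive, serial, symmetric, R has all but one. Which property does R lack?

Reflexive: yes — every world is R-related to itself.
Serial: yes — every world has a successor (e.g. 0 R 0).
Symmetric: no — 0 R 7 but not 7 R 0.
Only symmetric fails.

symmetric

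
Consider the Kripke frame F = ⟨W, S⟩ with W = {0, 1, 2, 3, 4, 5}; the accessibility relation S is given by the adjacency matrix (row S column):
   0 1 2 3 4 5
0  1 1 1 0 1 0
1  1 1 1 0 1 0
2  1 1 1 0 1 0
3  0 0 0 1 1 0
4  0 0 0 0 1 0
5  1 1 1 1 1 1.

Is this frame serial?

Serial: yes — every world has a successor (e.g. 0 S 0).

Yes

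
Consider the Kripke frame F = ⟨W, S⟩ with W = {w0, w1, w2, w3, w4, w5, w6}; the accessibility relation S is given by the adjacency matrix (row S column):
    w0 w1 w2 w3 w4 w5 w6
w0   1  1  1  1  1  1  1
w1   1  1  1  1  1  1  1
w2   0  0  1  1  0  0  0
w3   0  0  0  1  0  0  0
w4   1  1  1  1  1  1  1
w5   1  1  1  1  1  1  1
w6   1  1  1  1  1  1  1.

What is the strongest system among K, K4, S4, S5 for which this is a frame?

S4

Transitive (axiom 4): yes — every two-step S-path is closed by a direct edge.
Reflexive (axiom T): yes — every world is S-related to itself.
Euclidean (axiom 5): no — w0 S w2 and w0 S w1, but not w2 S w1.
So F validates K, K4, S4; S5 would additionally require S to be Euclidean. The strongest is S4.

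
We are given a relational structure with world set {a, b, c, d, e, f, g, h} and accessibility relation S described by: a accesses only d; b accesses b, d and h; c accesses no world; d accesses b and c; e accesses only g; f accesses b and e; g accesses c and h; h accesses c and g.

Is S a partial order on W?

Reflexive: no — a is not related to itself.
Transitive: no — a S d and d S b, but not a S b.
Antisymmetric: no — b S d and d S b with b ≠ d.
So S is not a partial order.

No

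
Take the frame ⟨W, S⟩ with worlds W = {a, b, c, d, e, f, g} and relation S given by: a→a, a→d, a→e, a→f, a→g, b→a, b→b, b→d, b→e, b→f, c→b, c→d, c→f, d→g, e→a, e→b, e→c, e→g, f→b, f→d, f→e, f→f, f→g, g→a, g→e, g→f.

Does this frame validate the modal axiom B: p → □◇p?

By correspondence theory, B is valid on a frame iff S is symmetric.
Symmetric: no — a S d but not d S a.

No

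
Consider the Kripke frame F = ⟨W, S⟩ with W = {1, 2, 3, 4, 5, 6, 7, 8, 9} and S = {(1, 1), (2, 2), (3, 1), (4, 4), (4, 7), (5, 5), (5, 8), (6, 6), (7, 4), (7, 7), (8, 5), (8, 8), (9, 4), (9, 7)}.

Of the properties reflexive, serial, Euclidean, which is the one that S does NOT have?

Reflexive: no — 3 is not related to itself.
Serial: yes — every world has a successor (e.g. 1 S 1).
Euclidean: yes — any two successors of a common world are S-related.
Only reflexive fails.

reflexive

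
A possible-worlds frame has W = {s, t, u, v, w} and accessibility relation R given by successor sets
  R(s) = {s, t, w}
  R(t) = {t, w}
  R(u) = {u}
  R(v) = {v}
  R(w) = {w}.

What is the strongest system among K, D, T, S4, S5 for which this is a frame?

S4

Serial (axiom D): yes — every world has a successor (e.g. s R s).
Reflexive (axiom T): yes — every world is R-related to itself.
Transitive (axiom 4): yes — every two-step R-path is closed by a direct edge.
Euclidean (axiom 5): no — s R w and s R t, but not w R t.
So F validates K, D, T, S4; S5 would additionally require R to be Euclidean. The strongest is S4.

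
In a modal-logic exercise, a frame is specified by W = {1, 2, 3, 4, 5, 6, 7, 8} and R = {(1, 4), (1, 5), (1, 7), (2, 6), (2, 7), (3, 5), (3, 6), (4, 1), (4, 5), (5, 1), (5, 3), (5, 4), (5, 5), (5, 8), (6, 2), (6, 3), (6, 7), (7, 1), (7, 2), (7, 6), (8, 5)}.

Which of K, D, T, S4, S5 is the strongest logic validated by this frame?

Serial (axiom D): yes — every world has a successor (e.g. 1 R 4).
Reflexive (axiom T): no — 1 is not related to itself.
Transitive (axiom 4): no — 1 R 5 and 5 R 3, but not 1 R 3.
Euclidean (axiom 5): no — 1 R 4 and 1 R 7, but not 4 R 7.
So F validates K, D; T would additionally require R to be reflexive. The strongest is D.

D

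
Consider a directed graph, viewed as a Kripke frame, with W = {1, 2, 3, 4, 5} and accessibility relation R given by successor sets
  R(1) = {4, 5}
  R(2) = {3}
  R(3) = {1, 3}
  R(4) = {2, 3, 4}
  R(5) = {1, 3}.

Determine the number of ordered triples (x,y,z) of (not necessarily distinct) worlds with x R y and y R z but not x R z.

10

Enumerating: (1,4,2), (1,4,3), (1,5,1), (1,5,3), (2,3,1), (3,1,4), (3,1,5), (4,3,1), (5,1,4), (5,1,5).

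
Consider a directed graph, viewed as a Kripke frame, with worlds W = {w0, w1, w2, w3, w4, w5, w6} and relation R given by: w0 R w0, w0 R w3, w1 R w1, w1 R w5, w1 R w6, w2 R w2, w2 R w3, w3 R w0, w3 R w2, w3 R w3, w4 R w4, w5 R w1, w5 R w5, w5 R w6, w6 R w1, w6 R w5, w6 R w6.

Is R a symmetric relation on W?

Yes

Symmetric: yes — every pair in R has its reverse in R.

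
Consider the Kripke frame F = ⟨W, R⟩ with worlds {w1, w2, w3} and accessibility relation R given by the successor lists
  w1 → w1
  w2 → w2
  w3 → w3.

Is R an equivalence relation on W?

Reflexive: yes — every world is R-related to itself.
Symmetric: yes — every pair in R has its reverse in R.
Transitive: yes — every two-step R-path is closed by a direct edge.
So R is an equivalence relation.

Yes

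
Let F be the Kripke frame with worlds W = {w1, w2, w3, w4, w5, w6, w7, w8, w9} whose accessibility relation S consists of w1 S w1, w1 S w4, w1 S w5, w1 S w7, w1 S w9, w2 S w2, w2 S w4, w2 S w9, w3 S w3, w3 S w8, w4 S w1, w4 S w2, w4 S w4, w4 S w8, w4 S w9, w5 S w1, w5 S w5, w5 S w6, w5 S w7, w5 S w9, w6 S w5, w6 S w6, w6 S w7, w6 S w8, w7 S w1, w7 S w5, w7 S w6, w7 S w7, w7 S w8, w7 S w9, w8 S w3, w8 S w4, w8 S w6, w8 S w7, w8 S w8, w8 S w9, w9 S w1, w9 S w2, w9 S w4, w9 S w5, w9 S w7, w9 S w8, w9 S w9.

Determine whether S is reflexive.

Yes

Reflexive: yes — every world is S-related to itself.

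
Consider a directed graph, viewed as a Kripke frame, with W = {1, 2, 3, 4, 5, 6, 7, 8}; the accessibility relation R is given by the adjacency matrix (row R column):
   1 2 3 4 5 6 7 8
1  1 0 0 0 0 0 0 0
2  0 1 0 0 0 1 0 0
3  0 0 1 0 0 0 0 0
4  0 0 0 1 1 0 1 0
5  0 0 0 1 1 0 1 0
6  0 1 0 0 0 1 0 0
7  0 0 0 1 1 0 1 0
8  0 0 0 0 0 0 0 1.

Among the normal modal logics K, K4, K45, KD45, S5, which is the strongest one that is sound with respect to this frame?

Transitive (axiom 4): yes — every two-step R-path is closed by a direct edge.
Euclidean (axiom 5): yes — any two successors of a common world are R-related.
Serial (axiom D): yes — every world has a successor (e.g. 1 R 1).
Reflexive (axiom T): yes — every world is R-related to itself.
So F validates K, K4, K45, KD45, S5. The strongest is S5.

S5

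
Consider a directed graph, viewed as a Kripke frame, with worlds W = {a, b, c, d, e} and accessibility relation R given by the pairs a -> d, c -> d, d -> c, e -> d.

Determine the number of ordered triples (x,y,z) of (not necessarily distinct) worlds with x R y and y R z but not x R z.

4

Enumerating: (a,d,c), (c,d,c), (d,c,d), (e,d,c).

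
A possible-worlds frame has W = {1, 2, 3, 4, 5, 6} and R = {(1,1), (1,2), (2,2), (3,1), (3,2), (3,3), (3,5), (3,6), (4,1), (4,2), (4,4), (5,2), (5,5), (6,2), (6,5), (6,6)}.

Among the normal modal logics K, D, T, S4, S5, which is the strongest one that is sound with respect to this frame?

Serial (axiom D): yes — every world has a successor (e.g. 1 R 1).
Reflexive (axiom T): yes — every world is R-related to itself.
Transitive (axiom 4): yes — every two-step R-path is closed by a direct edge.
Euclidean (axiom 5): no — 3 R 1 and 3 R 5, but not 1 R 5.
So F validates K, D, T, S4; S5 would additionally require R to be Euclidean. The strongest is S4.

S4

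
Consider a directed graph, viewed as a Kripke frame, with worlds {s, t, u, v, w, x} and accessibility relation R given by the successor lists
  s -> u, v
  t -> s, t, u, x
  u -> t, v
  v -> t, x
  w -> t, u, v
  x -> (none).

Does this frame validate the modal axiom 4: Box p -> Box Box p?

The schema 4 characterises exactly the transitive frames.
Transitive: no — s R u and u R t, but not s R t.

No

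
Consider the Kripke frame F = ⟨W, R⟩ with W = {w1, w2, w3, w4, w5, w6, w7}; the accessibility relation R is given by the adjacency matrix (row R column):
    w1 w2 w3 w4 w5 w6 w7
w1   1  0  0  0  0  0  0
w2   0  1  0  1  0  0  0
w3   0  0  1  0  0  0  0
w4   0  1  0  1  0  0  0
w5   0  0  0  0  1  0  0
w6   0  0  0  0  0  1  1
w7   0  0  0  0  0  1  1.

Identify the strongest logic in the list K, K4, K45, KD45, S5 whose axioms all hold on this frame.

S5

Transitive (axiom 4): yes — every two-step R-path is closed by a direct edge.
Euclidean (axiom 5): yes — any two successors of a common world are R-related.
Serial (axiom D): yes — every world has a successor (e.g. w1 R w1).
Reflexive (axiom T): yes — every world is R-related to itself.
So F validates K, K4, K45, KD45, S5. The strongest is S5.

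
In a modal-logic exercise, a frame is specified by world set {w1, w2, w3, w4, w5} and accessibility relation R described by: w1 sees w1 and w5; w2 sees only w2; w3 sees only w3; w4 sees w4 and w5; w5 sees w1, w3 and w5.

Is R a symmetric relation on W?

No

Symmetric: no — w4 R w5 but not w5 R w4.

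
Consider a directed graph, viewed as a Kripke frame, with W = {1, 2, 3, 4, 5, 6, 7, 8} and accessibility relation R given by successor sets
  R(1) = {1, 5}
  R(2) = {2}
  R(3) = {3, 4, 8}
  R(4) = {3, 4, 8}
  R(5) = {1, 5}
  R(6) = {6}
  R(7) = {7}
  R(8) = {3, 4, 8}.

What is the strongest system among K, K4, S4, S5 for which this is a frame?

S5

Transitive (axiom 4): yes — every two-step R-path is closed by a direct edge.
Reflexive (axiom T): yes — every world is R-related to itself.
Euclidean (axiom 5): yes — any two successors of a common world are R-related.
So F validates K, K4, S4, S5. The strongest is S5.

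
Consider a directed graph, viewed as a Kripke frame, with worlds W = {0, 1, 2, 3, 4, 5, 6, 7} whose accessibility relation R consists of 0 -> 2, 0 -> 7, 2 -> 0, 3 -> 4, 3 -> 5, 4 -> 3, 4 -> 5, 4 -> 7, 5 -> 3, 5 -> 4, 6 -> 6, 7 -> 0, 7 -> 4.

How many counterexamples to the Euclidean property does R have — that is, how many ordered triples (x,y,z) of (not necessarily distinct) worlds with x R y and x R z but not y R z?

Enumerating: (0,2,2), (0,2,7), (0,7,2), (0,7,7), (2,0,0), (3,4,4), (3,5,5), (4,3,3), (4,3,7), (4,5,5), (4,5,7), (4,7,3), … and 8 more.
Total: 20.

20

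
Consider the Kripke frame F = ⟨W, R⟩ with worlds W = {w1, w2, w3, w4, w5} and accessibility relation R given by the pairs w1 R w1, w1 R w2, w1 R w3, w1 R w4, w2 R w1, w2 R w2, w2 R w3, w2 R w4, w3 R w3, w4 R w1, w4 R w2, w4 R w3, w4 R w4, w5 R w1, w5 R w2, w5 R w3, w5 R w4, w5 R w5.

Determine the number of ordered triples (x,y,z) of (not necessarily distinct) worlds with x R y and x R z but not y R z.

Enumerating: (w1,w3,w1), (w1,w3,w2), (w1,w3,w4), (w2,w3,w1), (w2,w3,w2), (w2,w3,w4), (w4,w3,w1), (w4,w3,w2), (w4,w3,w4), (w5,w1,w5), (w5,w2,w5), (w5,w3,w1), (w5,w3,w2), (w5,w3,w4), (w5,w3,w5), (w5,w4,w5).

16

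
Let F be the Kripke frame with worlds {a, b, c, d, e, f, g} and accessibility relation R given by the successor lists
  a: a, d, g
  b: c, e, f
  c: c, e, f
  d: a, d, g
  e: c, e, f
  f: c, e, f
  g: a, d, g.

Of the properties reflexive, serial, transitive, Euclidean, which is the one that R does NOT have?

reflexive

Reflexive: no — b is not related to itself.
Serial: yes — every world has a successor (e.g. a R a).
Transitive: yes — every two-step R-path is closed by a direct edge.
Euclidean: yes — any two successors of a common world are R-related.
Only reflexive fails.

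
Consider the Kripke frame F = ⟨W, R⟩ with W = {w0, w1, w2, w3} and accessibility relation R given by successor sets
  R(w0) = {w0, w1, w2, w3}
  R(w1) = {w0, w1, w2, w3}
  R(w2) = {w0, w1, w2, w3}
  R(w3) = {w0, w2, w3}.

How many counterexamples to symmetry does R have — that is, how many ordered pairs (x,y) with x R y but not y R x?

Enumerating: (w1,w3).

1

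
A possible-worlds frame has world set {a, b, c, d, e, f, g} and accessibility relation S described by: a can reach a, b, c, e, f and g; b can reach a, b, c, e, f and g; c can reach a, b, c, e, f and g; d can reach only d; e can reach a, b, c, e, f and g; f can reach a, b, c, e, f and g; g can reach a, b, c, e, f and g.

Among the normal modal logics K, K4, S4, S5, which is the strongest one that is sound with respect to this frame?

Transitive (axiom 4): yes — every two-step S-path is closed by a direct edge.
Reflexive (axiom T): yes — every world is S-related to itself.
Euclidean (axiom 5): yes — any two successors of a common world are S-related.
So F validates K, K4, S4, S5. The strongest is S5.

S5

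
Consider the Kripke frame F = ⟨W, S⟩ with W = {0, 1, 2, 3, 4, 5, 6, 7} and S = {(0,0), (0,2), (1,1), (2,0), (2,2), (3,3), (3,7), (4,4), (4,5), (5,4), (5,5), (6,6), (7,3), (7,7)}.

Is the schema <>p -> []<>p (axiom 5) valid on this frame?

Yes

Axiom 5 corresponds to the accessibility relation being Euclidean.
Euclidean: yes — any two successors of a common world are S-related.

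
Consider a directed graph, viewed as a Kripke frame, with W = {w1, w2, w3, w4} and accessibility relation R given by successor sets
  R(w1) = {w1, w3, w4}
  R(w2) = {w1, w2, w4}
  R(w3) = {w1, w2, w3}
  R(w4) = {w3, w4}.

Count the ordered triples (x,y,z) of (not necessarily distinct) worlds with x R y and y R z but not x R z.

Enumerating: (w1,w3,w2), (w2,w1,w3), (w2,w4,w3), (w3,w1,w4), (w3,w2,w4), (w4,w3,w1), (w4,w3,w2).

7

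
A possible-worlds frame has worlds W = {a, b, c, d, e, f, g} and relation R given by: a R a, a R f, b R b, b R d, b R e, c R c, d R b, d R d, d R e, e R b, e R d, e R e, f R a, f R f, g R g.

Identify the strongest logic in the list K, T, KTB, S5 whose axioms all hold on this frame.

S5

Reflexive (axiom T): yes — every world is R-related to itself.
Symmetric (axiom B): yes — every pair in R has its reverse in R.
Euclidean (axiom 5): yes — any two successors of a common world are R-related.
So F validates K, T, KTB, S5. The strongest is S5.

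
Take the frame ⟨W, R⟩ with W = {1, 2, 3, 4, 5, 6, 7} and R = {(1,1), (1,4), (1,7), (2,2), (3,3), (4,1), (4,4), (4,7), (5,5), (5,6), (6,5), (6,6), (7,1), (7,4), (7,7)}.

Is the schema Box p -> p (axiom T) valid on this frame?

Yes

Axiom T corresponds to the accessibility relation being reflexive.
Reflexive: yes — every world is R-related to itself.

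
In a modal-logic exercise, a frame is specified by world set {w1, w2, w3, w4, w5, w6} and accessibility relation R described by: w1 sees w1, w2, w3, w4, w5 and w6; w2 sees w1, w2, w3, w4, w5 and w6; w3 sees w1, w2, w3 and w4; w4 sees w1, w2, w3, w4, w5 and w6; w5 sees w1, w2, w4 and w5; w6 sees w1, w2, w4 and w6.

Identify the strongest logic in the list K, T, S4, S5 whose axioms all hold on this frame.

Reflexive (axiom T): yes — every world is R-related to itself.
Transitive (axiom 4): no — w3 R w1 and w1 R w5, but not w3 R w5.
Euclidean (axiom 5): no — w1 R w3 and w1 R w5, but not w3 R w5.
So F validates K, T; S4 would additionally require R to be transitive. The strongest is T.

T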